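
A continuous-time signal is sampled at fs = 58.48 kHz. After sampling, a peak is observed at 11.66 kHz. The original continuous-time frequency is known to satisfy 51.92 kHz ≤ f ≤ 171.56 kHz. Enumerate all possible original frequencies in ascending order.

70.14 kHz, 105.3 kHz, 128.62 kHz, 163.78 kHz

Frequencies that alias to 11.66 kHz are k·fs ± 11.66 kHz for integer k ≥ 0.
k=0: 11.66 kHz.
k=1: 46.82 kHz, 70.14 kHz.
k=2: 105.3 kHz, 128.62 kHz.
k=3: 163.78 kHz, 187.1 kHz.
k=4: 222.26 kHz, 245.58 kHz.
Within [51.92 kHz, 171.56 kHz]: 70.14 kHz, 105.3 kHz, 128.62 kHz, 163.78 kHz.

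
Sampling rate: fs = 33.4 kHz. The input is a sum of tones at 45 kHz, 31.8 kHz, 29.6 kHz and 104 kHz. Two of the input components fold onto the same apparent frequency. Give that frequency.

fs/2 = 16.7 kHz.
45 kHz mod fs = 11.6 kHz.
11.6 kHz ≤ fs/2 = 16.7 kHz, appears at 11.6 kHz.
31.8 kHz > fs/2 = 16.7 kHz, folds to fs − 31.8 kHz = 1.6 kHz.
29.6 kHz > fs/2 = 16.7 kHz, folds to fs − 29.6 kHz = 3.8 kHz.
104 kHz mod fs = 3.8 kHz.
3.8 kHz ≤ fs/2 = 16.7 kHz, appears at 3.8 kHz.
29.6 kHz and 104 kHz both map to 3.8 kHz.

3.8 kHz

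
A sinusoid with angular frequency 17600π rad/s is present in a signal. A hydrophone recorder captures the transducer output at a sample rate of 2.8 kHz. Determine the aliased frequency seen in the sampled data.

0.4 kHz

ω = 17600π rad/s → f = ω/(2π) = 8800 Hz = 8.8 kHz.
8.8 kHz mod fs = 0.4 kHz.
0.4 kHz ≤ fs/2 = 1.4 kHz, appears at 0.4 kHz.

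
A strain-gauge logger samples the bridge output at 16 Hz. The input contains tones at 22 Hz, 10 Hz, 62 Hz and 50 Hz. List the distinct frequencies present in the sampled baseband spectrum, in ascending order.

fs/2 = 8 Hz.
22 Hz mod fs = 6 Hz.
6 Hz ≤ fs/2 = 8 Hz, appears at 6 Hz.
10 Hz > fs/2 = 8 Hz, folds to fs − 10 Hz = 6 Hz.
62 Hz mod fs = 14 Hz.
14 Hz > fs/2 = 8 Hz, folds to fs − 14 Hz = 2 Hz.
50 Hz mod fs = 2 Hz.
2 Hz ≤ fs/2 = 8 Hz, appears at 2 Hz.
Distinct values: {2 Hz, 6 Hz}.

2 Hz, 6 Hz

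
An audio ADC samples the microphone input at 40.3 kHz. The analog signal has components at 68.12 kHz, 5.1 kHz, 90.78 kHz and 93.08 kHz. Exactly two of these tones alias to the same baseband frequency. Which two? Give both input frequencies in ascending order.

fs/2 = 20.15 kHz.
68.12 kHz mod fs = 27.82 kHz.
27.82 kHz > fs/2 = 20.15 kHz, folds to fs − 27.82 kHz = 12.48 kHz.
5.1 kHz ≤ fs/2 = 20.15 kHz, passes unchanged.
90.78 kHz mod fs = 10.18 kHz.
10.18 kHz ≤ fs/2 = 20.15 kHz, appears at 10.18 kHz.
93.08 kHz mod fs = 12.48 kHz.
12.48 kHz ≤ fs/2 = 20.15 kHz, appears at 12.48 kHz.
68.12 kHz and 93.08 kHz both map to 12.48 kHz.

68.12 kHz, 93.08 kHz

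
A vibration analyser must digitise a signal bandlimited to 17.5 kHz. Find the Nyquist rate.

Nyquist rate = 2 × 17.5 kHz = 35 kHz.

35 kHz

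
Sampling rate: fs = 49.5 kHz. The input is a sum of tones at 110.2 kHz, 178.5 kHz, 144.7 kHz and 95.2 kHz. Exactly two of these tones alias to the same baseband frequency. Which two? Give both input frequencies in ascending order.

fs/2 = 24.75 kHz.
110.2 kHz mod fs = 11.2 kHz.
11.2 kHz ≤ fs/2 = 24.75 kHz, appears at 11.2 kHz.
178.5 kHz mod fs = 30 kHz.
30 kHz > fs/2 = 24.75 kHz, folds to fs − 30 kHz = 19.5 kHz.
144.7 kHz mod fs = 45.7 kHz.
45.7 kHz > fs/2 = 24.75 kHz, folds to fs − 45.7 kHz = 3.8 kHz.
95.2 kHz mod fs = 45.7 kHz.
45.7 kHz > fs/2 = 24.75 kHz, folds to fs − 45.7 kHz = 3.8 kHz.
95.2 kHz and 144.7 kHz both map to 3.8 kHz.

95.2 kHz, 144.7 kHz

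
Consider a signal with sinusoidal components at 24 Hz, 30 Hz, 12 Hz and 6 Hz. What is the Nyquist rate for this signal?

Highest-frequency component: 30 Hz.
Nyquist rate = 2 × 30 Hz = 60 Hz.

60 Hz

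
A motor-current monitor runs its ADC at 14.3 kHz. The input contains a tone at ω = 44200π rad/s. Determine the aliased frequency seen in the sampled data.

ω = 44200π rad/s → f = ω/(2π) = 22100 Hz = 22.1 kHz.
22.1 kHz mod fs = 7.8 kHz.
7.8 kHz > fs/2 = 7.15 kHz, folds to fs − 7.8 kHz = 6.5 kHz.

6.5 kHz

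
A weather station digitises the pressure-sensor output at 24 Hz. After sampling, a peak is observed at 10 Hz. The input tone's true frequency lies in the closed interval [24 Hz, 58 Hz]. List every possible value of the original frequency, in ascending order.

34 Hz, 38 Hz, 58 Hz

Frequencies that alias to 10 Hz are k·fs ± 10 Hz for integer k ≥ 0.
k=0: 10 Hz.
k=1: 14 Hz, 34 Hz.
k=2: 38 Hz, 58 Hz.
k=3: 62 Hz, 82 Hz.
Within [24 Hz, 58 Hz]: 34 Hz, 38 Hz, 58 Hz.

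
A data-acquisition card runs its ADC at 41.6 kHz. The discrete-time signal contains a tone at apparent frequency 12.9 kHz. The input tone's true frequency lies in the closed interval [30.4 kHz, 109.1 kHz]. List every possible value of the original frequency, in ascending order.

54.5 kHz, 70.3 kHz, 96.1 kHz

Frequencies that alias to 12.9 kHz are k·fs ± 12.9 kHz for integer k ≥ 0.
k=0: 12.9 kHz.
k=1: 28.7 kHz, 54.5 kHz.
k=2: 70.3 kHz, 96.1 kHz.
k=3: 111.9 kHz, 137.7 kHz.
Within [30.4 kHz, 109.1 kHz]: 54.5 kHz, 70.3 kHz, 96.1 kHz.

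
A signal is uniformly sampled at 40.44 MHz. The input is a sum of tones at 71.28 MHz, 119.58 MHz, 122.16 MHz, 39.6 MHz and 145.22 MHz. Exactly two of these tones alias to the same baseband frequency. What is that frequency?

0.84 MHz

fs/2 = 20.22 MHz.
71.28 MHz mod fs = 30.84 MHz.
30.84 MHz > fs/2 = 20.22 MHz, folds to fs − 30.84 MHz = 9.6 MHz.
119.58 MHz mod fs = 38.7 MHz.
38.7 MHz > fs/2 = 20.22 MHz, folds to fs − 38.7 MHz = 1.74 MHz.
122.16 MHz mod fs = 0.84 MHz.
0.84 MHz ≤ fs/2 = 20.22 MHz, appears at 0.84 MHz.
39.6 MHz > fs/2 = 20.22 MHz, folds to fs − 39.6 MHz = 0.84 MHz.
145.22 MHz mod fs = 23.9 MHz.
23.9 MHz > fs/2 = 20.22 MHz, folds to fs − 23.9 MHz = 16.54 MHz.
39.6 MHz and 122.16 MHz both map to 0.84 MHz.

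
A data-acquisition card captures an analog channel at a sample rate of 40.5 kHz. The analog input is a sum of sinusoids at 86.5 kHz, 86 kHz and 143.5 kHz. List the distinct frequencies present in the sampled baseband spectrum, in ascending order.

5 kHz, 5.5 kHz, 18.5 kHz

fs/2 = 20.25 kHz.
86.5 kHz mod fs = 5.5 kHz.
5.5 kHz ≤ fs/2 = 20.25 kHz, appears at 5.5 kHz.
86 kHz mod fs = 5 kHz.
5 kHz ≤ fs/2 = 20.25 kHz, appears at 5 kHz.
143.5 kHz mod fs = 22 kHz.
22 kHz > fs/2 = 20.25 kHz, folds to fs − 22 kHz = 18.5 kHz.
Distinct values: {5 kHz, 5.5 kHz, 18.5 kHz}.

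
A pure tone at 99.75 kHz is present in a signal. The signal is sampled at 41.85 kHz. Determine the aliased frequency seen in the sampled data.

16.05 kHz

99.75 kHz mod fs = 16.05 kHz.
16.05 kHz ≤ fs/2 = 20.925 kHz, appears at 16.05 kHz.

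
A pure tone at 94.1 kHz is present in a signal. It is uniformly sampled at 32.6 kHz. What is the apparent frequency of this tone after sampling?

94.1 kHz mod fs = 28.9 kHz.
28.9 kHz > fs/2 = 16.3 kHz, folds to fs − 28.9 kHz = 3.7 kHz.

3.7 kHz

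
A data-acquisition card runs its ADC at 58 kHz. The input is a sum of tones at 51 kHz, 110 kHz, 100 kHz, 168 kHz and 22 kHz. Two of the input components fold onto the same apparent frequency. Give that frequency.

6 kHz

fs/2 = 29 kHz.
51 kHz > fs/2 = 29 kHz, folds to fs − 51 kHz = 7 kHz.
110 kHz mod fs = 52 kHz.
52 kHz > fs/2 = 29 kHz, folds to fs − 52 kHz = 6 kHz.
100 kHz mod fs = 42 kHz.
42 kHz > fs/2 = 29 kHz, folds to fs − 42 kHz = 16 kHz.
168 kHz mod fs = 52 kHz.
52 kHz > fs/2 = 29 kHz, folds to fs − 52 kHz = 6 kHz.
22 kHz ≤ fs/2 = 29 kHz, passes unchanged.
110 kHz and 168 kHz both map to 6 kHz.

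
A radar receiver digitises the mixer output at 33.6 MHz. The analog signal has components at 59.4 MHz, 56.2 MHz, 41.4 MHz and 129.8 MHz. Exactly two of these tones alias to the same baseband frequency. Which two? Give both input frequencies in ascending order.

fs/2 = 16.8 MHz.
59.4 MHz mod fs = 25.8 MHz.
25.8 MHz > fs/2 = 16.8 MHz, folds to fs − 25.8 MHz = 7.8 MHz.
56.2 MHz mod fs = 22.6 MHz.
22.6 MHz > fs/2 = 16.8 MHz, folds to fs − 22.6 MHz = 11 MHz.
41.4 MHz mod fs = 7.8 MHz.
7.8 MHz ≤ fs/2 = 16.8 MHz, appears at 7.8 MHz.
129.8 MHz mod fs = 29 MHz.
29 MHz > fs/2 = 16.8 MHz, folds to fs − 29 MHz = 4.6 MHz.
41.4 MHz and 59.4 MHz both map to 7.8 MHz.

41.4 MHz, 59.4 MHz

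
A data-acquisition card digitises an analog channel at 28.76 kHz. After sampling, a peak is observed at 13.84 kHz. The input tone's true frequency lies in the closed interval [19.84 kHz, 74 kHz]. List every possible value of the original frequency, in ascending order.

42.6 kHz, 43.68 kHz, 71.36 kHz, 72.44 kHz

Frequencies that alias to 13.84 kHz are k·fs ± 13.84 kHz for integer k ≥ 0.
k=0: 13.84 kHz.
k=1: 14.92 kHz, 42.6 kHz.
k=2: 43.68 kHz, 71.36 kHz.
k=3: 72.44 kHz, 100.12 kHz.
k=4: 101.2 kHz, 128.88 kHz.
Within [19.84 kHz, 74 kHz]: 42.6 kHz, 43.68 kHz, 71.36 kHz, 72.44 kHz.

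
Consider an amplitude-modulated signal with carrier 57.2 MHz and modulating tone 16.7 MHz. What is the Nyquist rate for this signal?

AM sidebands sit at fc ± fm = 40.5 MHz and 73.9 MHz.
Highest-frequency component: 73.9 MHz.
Nyquist rate = 2 × 73.9 MHz = 147.8 MHz.

147.8 MHz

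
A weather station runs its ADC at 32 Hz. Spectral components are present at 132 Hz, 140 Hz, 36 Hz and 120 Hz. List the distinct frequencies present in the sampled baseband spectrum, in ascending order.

fs/2 = 16 Hz.
132 Hz mod fs = 4 Hz.
4 Hz ≤ fs/2 = 16 Hz, appears at 4 Hz.
140 Hz mod fs = 12 Hz.
12 Hz ≤ fs/2 = 16 Hz, appears at 12 Hz.
36 Hz mod fs = 4 Hz.
4 Hz ≤ fs/2 = 16 Hz, appears at 4 Hz.
120 Hz mod fs = 24 Hz.
24 Hz > fs/2 = 16 Hz, folds to fs − 24 Hz = 8 Hz.
Distinct values: {4 Hz, 8 Hz, 12 Hz}.

4 Hz, 8 Hz, 12 Hz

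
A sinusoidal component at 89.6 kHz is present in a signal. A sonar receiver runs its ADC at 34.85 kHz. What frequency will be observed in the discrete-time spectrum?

89.6 kHz mod fs = 19.9 kHz.
19.9 kHz > fs/2 = 17.425 kHz, folds to fs − 19.9 kHz = 14.95 kHz.

14.95 kHz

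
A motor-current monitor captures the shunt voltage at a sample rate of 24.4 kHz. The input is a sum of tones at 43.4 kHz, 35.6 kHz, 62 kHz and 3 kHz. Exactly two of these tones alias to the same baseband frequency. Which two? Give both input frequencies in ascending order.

fs/2 = 12.2 kHz.
43.4 kHz mod fs = 19 kHz.
19 kHz > fs/2 = 12.2 kHz, folds to fs − 19 kHz = 5.4 kHz.
35.6 kHz mod fs = 11.2 kHz.
11.2 kHz ≤ fs/2 = 12.2 kHz, appears at 11.2 kHz.
62 kHz mod fs = 13.2 kHz.
13.2 kHz > fs/2 = 12.2 kHz, folds to fs − 13.2 kHz = 11.2 kHz.
3 kHz ≤ fs/2 = 12.2 kHz, passes unchanged.
35.6 kHz and 62 kHz both map to 11.2 kHz.

35.6 kHz, 62 kHz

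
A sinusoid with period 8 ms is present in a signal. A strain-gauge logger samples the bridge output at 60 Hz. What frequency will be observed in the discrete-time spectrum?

5 Hz

T = 8 ms → f = 1/T = 125 Hz.
125 Hz mod fs = 5 Hz.
5 Hz ≤ fs/2 = 30 Hz, appears at 5 Hz.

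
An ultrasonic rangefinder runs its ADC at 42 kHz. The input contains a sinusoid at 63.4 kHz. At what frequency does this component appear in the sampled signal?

20.6 kHz

63.4 kHz mod fs = 21.4 kHz.
21.4 kHz > fs/2 = 21 kHz, folds to fs − 21.4 kHz = 20.6 kHz.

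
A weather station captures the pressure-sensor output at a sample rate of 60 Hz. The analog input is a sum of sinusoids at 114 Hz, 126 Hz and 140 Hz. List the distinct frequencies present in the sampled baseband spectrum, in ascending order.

fs/2 = 30 Hz.
114 Hz mod fs = 54 Hz.
54 Hz > fs/2 = 30 Hz, folds to fs − 54 Hz = 6 Hz.
126 Hz mod fs = 6 Hz.
6 Hz ≤ fs/2 = 30 Hz, appears at 6 Hz.
140 Hz mod fs = 20 Hz.
20 Hz ≤ fs/2 = 30 Hz, appears at 20 Hz.
Distinct values: {6 Hz, 20 Hz}.

6 Hz, 20 Hz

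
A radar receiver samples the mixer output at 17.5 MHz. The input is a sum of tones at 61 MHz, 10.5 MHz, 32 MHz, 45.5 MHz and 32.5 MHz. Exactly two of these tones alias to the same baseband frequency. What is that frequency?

fs/2 = 8.75 MHz.
61 MHz mod fs = 8.5 MHz.
8.5 MHz ≤ fs/2 = 8.75 MHz, appears at 8.5 MHz.
10.5 MHz > fs/2 = 8.75 MHz, folds to fs − 10.5 MHz = 7 MHz.
32 MHz mod fs = 14.5 MHz.
14.5 MHz > fs/2 = 8.75 MHz, folds to fs − 14.5 MHz = 3 MHz.
45.5 MHz mod fs = 10.5 MHz.
10.5 MHz > fs/2 = 8.75 MHz, folds to fs − 10.5 MHz = 7 MHz.
32.5 MHz mod fs = 15 MHz.
15 MHz > fs/2 = 8.75 MHz, folds to fs − 15 MHz = 2.5 MHz.
10.5 MHz and 45.5 MHz both map to 7 MHz.

7 MHz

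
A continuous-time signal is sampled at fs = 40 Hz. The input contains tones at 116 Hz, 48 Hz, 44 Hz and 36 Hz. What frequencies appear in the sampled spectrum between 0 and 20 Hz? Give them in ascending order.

4 Hz, 8 Hz

fs/2 = 20 Hz.
116 Hz mod fs = 36 Hz.
36 Hz > fs/2 = 20 Hz, folds to fs − 36 Hz = 4 Hz.
48 Hz mod fs = 8 Hz.
8 Hz ≤ fs/2 = 20 Hz, appears at 8 Hz.
44 Hz mod fs = 4 Hz.
4 Hz ≤ fs/2 = 20 Hz, appears at 4 Hz.
36 Hz > fs/2 = 20 Hz, folds to fs − 36 Hz = 4 Hz.
Distinct values: {4 Hz, 8 Hz}.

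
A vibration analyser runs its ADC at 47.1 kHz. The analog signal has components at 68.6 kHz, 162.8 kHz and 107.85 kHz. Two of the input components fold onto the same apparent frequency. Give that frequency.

21.5 kHz

fs/2 = 23.55 kHz.
68.6 kHz mod fs = 21.5 kHz.
21.5 kHz ≤ fs/2 = 23.55 kHz, appears at 21.5 kHz.
162.8 kHz mod fs = 21.5 kHz.
21.5 kHz ≤ fs/2 = 23.55 kHz, appears at 21.5 kHz.
107.85 kHz mod fs = 13.65 kHz.
13.65 kHz ≤ fs/2 = 23.55 kHz, appears at 13.65 kHz.
68.6 kHz and 162.8 kHz both map to 21.5 kHz.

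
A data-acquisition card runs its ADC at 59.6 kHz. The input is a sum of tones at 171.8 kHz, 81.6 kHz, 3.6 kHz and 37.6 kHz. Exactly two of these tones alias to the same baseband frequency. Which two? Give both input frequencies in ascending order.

37.6 kHz, 81.6 kHz

fs/2 = 29.8 kHz.
171.8 kHz mod fs = 52.6 kHz.
52.6 kHz > fs/2 = 29.8 kHz, folds to fs − 52.6 kHz = 7 kHz.
81.6 kHz mod fs = 22 kHz.
22 kHz ≤ fs/2 = 29.8 kHz, appears at 22 kHz.
3.6 kHz ≤ fs/2 = 29.8 kHz, passes unchanged.
37.6 kHz > fs/2 = 29.8 kHz, folds to fs − 37.6 kHz = 22 kHz.
37.6 kHz and 81.6 kHz both map to 22 kHz.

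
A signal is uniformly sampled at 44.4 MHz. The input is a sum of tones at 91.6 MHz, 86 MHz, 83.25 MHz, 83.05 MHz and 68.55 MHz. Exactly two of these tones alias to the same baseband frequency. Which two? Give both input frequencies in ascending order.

86 MHz, 91.6 MHz

fs/2 = 22.2 MHz.
91.6 MHz mod fs = 2.8 MHz.
2.8 MHz ≤ fs/2 = 22.2 MHz, appears at 2.8 MHz.
86 MHz mod fs = 41.6 MHz.
41.6 MHz > fs/2 = 22.2 MHz, folds to fs − 41.6 MHz = 2.8 MHz.
83.25 MHz mod fs = 38.85 MHz.
38.85 MHz > fs/2 = 22.2 MHz, folds to fs − 38.85 MHz = 5.55 MHz.
83.05 MHz mod fs = 38.65 MHz.
38.65 MHz > fs/2 = 22.2 MHz, folds to fs − 38.65 MHz = 5.75 MHz.
68.55 MHz mod fs = 24.15 MHz.
24.15 MHz > fs/2 = 22.2 MHz, folds to fs − 24.15 MHz = 20.25 MHz.
86 MHz and 91.6 MHz both map to 2.8 MHz.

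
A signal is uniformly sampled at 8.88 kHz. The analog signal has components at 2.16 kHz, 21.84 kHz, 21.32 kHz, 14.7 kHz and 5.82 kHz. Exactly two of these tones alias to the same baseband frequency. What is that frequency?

3.06 kHz

fs/2 = 4.44 kHz.
2.16 kHz ≤ fs/2 = 4.44 kHz, passes unchanged.
21.84 kHz mod fs = 4.08 kHz.
4.08 kHz ≤ fs/2 = 4.44 kHz, appears at 4.08 kHz.
21.32 kHz mod fs = 3.56 kHz.
3.56 kHz ≤ fs/2 = 4.44 kHz, appears at 3.56 kHz.
14.7 kHz mod fs = 5.82 kHz.
5.82 kHz > fs/2 = 4.44 kHz, folds to fs − 5.82 kHz = 3.06 kHz.
5.82 kHz > fs/2 = 4.44 kHz, folds to fs − 5.82 kHz = 3.06 kHz.
5.82 kHz and 14.7 kHz both map to 3.06 kHz.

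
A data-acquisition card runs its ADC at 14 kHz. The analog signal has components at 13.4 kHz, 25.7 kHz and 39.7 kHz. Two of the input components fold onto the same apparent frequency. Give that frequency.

fs/2 = 7 kHz.
13.4 kHz > fs/2 = 7 kHz, folds to fs − 13.4 kHz = 0.6 kHz.
25.7 kHz mod fs = 11.7 kHz.
11.7 kHz > fs/2 = 7 kHz, folds to fs − 11.7 kHz = 2.3 kHz.
39.7 kHz mod fs = 11.7 kHz.
11.7 kHz > fs/2 = 7 kHz, folds to fs − 11.7 kHz = 2.3 kHz.
25.7 kHz and 39.7 kHz both map to 2.3 kHz.

2.3 kHz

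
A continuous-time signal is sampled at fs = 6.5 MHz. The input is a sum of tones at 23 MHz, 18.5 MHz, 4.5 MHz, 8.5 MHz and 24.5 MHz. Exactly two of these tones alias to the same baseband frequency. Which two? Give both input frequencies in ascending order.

fs/2 = 3.25 MHz.
23 MHz mod fs = 3.5 MHz.
3.5 MHz > fs/2 = 3.25 MHz, folds to fs − 3.5 MHz = 3 MHz.
18.5 MHz mod fs = 5.5 MHz.
5.5 MHz > fs/2 = 3.25 MHz, folds to fs − 5.5 MHz = 1 MHz.
4.5 MHz > fs/2 = 3.25 MHz, folds to fs − 4.5 MHz = 2 MHz.
8.5 MHz mod fs = 2 MHz.
2 MHz ≤ fs/2 = 3.25 MHz, appears at 2 MHz.
24.5 MHz mod fs = 5 MHz.
5 MHz > fs/2 = 3.25 MHz, folds to fs − 5 MHz = 1.5 MHz.
4.5 MHz and 8.5 MHz both map to 2 MHz.

4.5 MHz, 8.5 MHz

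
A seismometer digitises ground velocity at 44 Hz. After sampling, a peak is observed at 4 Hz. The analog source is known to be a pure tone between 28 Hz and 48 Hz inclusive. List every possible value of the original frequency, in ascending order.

Frequencies that alias to 4 Hz are k·fs ± 4 Hz for integer k ≥ 0.
k=0: 4 Hz.
k=1: 40 Hz, 48 Hz.
k=2: 84 Hz, 92 Hz.
Within [28 Hz, 48 Hz]: 40 Hz, 48 Hz.

40 Hz, 48 Hz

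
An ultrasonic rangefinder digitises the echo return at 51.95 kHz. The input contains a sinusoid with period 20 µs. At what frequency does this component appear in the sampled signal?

T = 20 µs → f = 1/T = 50 kHz.
50 kHz > fs/2 = 25.975 kHz, folds to fs − 50 kHz = 1.95 kHz.

1.95 kHz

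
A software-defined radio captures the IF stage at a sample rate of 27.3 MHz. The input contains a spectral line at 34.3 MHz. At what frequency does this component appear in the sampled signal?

7 MHz

34.3 MHz mod fs = 7 MHz.
7 MHz ≤ fs/2 = 13.65 MHz, appears at 7 MHz.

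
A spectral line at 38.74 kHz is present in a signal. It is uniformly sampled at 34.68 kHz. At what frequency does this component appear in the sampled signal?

38.74 kHz mod fs = 4.06 kHz.
4.06 kHz ≤ fs/2 = 17.34 kHz, appears at 4.06 kHz.

4.06 kHz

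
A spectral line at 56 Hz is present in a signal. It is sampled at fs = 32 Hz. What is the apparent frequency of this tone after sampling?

8 Hz

56 Hz mod fs = 24 Hz.
24 Hz > fs/2 = 16 Hz, folds to fs − 24 Hz = 8 Hz.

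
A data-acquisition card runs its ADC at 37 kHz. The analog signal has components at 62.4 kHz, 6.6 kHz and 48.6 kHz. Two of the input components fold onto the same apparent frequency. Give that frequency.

11.6 kHz

fs/2 = 18.5 kHz.
62.4 kHz mod fs = 25.4 kHz.
25.4 kHz > fs/2 = 18.5 kHz, folds to fs − 25.4 kHz = 11.6 kHz.
6.6 kHz ≤ fs/2 = 18.5 kHz, passes unchanged.
48.6 kHz mod fs = 11.6 kHz.
11.6 kHz ≤ fs/2 = 18.5 kHz, appears at 11.6 kHz.
48.6 kHz and 62.4 kHz both map to 11.6 kHz.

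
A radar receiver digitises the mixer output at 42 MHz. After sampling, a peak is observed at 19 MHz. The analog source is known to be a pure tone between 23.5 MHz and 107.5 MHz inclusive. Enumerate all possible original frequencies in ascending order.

Frequencies that alias to 19 MHz are k·fs ± 19 MHz for integer k ≥ 0.
k=0: 19 MHz.
k=1: 23 MHz, 61 MHz.
k=2: 65 MHz, 103 MHz.
k=3: 107 MHz, 145 MHz.
k=4: 149 MHz, 187 MHz.
Within [23.5 MHz, 107.5 MHz]: 61 MHz, 65 MHz, 103 MHz, 107 MHz.

61 MHz, 65 MHz, 103 MHz, 107 MHz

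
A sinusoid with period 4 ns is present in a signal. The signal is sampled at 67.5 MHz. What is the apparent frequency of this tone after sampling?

T = 4 ns → f = 1/T = 250 MHz.
250 MHz mod fs = 47.5 MHz.
47.5 MHz > fs/2 = 33.75 MHz, folds to fs − 47.5 MHz = 20 MHz.

20 MHz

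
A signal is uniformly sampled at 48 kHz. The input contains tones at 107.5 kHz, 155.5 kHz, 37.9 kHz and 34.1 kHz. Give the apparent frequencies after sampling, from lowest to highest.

fs/2 = 24 kHz.
107.5 kHz mod fs = 11.5 kHz.
11.5 kHz ≤ fs/2 = 24 kHz, appears at 11.5 kHz.
155.5 kHz mod fs = 11.5 kHz.
11.5 kHz ≤ fs/2 = 24 kHz, appears at 11.5 kHz.
37.9 kHz > fs/2 = 24 kHz, folds to fs − 37.9 kHz = 10.1 kHz.
34.1 kHz > fs/2 = 24 kHz, folds to fs − 34.1 kHz = 13.9 kHz.
Distinct values: {10.1 kHz, 11.5 kHz, 13.9 kHz}.

10.1 kHz, 11.5 kHz, 13.9 kHz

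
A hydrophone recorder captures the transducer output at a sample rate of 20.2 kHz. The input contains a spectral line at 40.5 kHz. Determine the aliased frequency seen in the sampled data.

0.1 kHz

40.5 kHz mod fs = 0.1 kHz.
0.1 kHz ≤ fs/2 = 10.1 kHz, appears at 0.1 kHz.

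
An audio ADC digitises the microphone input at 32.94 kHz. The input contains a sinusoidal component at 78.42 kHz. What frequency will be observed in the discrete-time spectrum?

12.54 kHz

78.42 kHz mod fs = 12.54 kHz.
12.54 kHz ≤ fs/2 = 16.47 kHz, appears at 12.54 kHz.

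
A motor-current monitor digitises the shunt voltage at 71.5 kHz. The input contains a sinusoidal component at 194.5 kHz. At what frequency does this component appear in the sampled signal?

20 kHz

194.5 kHz mod fs = 51.5 kHz.
51.5 kHz > fs/2 = 35.75 kHz, folds to fs − 51.5 kHz = 20 kHz.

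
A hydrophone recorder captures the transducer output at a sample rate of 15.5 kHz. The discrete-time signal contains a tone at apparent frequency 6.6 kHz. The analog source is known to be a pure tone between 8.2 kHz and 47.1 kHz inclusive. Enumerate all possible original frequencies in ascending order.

Frequencies that alias to 6.6 kHz are k·fs ± 6.6 kHz for integer k ≥ 0.
k=0: 6.6 kHz.
k=1: 8.9 kHz, 22.1 kHz.
k=2: 24.4 kHz, 37.6 kHz.
k=3: 39.9 kHz, 53.1 kHz.
k=4: 55.4 kHz, 68.6 kHz.
Within [8.2 kHz, 47.1 kHz]: 8.9 kHz, 22.1 kHz, 24.4 kHz, 37.6 kHz, 39.9 kHz.

8.9 kHz, 22.1 kHz, 24.4 kHz, 37.6 kHz, 39.9 kHz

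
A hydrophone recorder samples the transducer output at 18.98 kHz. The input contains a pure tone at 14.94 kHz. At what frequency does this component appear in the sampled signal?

14.94 kHz > fs/2 = 9.49 kHz, folds to fs − 14.94 kHz = 4.04 kHz.

4.04 kHz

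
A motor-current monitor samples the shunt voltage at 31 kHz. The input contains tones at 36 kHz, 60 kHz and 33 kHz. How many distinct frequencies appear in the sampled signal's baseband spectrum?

fs/2 = 15.5 kHz.
36 kHz mod fs = 5 kHz.
5 kHz ≤ fs/2 = 15.5 kHz, appears at 5 kHz.
60 kHz mod fs = 29 kHz.
29 kHz > fs/2 = 15.5 kHz, folds to fs − 29 kHz = 2 kHz.
33 kHz mod fs = 2 kHz.
2 kHz ≤ fs/2 = 15.5 kHz, appears at 2 kHz.
Distinct values: {2 kHz, 5 kHz} → 2.

2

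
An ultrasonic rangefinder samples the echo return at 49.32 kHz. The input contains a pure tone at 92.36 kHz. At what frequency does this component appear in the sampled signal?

92.36 kHz mod fs = 43.04 kHz.
43.04 kHz > fs/2 = 24.66 kHz, folds to fs − 43.04 kHz = 6.28 kHz.

6.28 kHz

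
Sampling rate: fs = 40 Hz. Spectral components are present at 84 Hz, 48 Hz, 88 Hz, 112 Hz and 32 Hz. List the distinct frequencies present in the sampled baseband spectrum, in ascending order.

4 Hz, 8 Hz

fs/2 = 20 Hz.
84 Hz mod fs = 4 Hz.
4 Hz ≤ fs/2 = 20 Hz, appears at 4 Hz.
48 Hz mod fs = 8 Hz.
8 Hz ≤ fs/2 = 20 Hz, appears at 8 Hz.
88 Hz mod fs = 8 Hz.
8 Hz ≤ fs/2 = 20 Hz, appears at 8 Hz.
112 Hz mod fs = 32 Hz.
32 Hz > fs/2 = 20 Hz, folds to fs − 32 Hz = 8 Hz.
32 Hz > fs/2 = 20 Hz, folds to fs − 32 Hz = 8 Hz.
Distinct values: {4 Hz, 8 Hz}.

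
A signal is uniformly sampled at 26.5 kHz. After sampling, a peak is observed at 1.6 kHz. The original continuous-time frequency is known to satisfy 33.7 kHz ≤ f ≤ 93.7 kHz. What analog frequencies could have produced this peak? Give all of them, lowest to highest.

51.4 kHz, 54.6 kHz, 77.9 kHz, 81.1 kHz

Frequencies that alias to 1.6 kHz are k·fs ± 1.6 kHz for integer k ≥ 0.
k=0: 1.6 kHz.
k=1: 24.9 kHz, 28.1 kHz.
k=2: 51.4 kHz, 54.6 kHz.
k=3: 77.9 kHz, 81.1 kHz.
k=4: 104.4 kHz, 107.6 kHz.
Within [33.7 kHz, 93.7 kHz]: 51.4 kHz, 54.6 kHz, 77.9 kHz, 81.1 kHz.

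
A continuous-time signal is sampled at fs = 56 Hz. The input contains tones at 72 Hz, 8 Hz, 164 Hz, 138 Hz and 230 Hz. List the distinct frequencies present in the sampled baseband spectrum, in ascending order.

fs/2 = 28 Hz.
72 Hz mod fs = 16 Hz.
16 Hz ≤ fs/2 = 28 Hz, appears at 16 Hz.
8 Hz ≤ fs/2 = 28 Hz, passes unchanged.
164 Hz mod fs = 52 Hz.
52 Hz > fs/2 = 28 Hz, folds to fs − 52 Hz = 4 Hz.
138 Hz mod fs = 26 Hz.
26 Hz ≤ fs/2 = 28 Hz, appears at 26 Hz.
230 Hz mod fs = 6 Hz.
6 Hz ≤ fs/2 = 28 Hz, appears at 6 Hz.
Distinct values: {4 Hz, 6 Hz, 8 Hz, 16 Hz, 26 Hz}.

4 Hz, 6 Hz, 8 Hz, 16 Hz, 26 Hz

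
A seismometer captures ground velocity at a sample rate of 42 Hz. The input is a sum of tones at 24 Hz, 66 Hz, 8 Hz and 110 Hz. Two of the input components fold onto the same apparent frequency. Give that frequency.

18 Hz

fs/2 = 21 Hz.
24 Hz > fs/2 = 21 Hz, folds to fs − 24 Hz = 18 Hz.
66 Hz mod fs = 24 Hz.
24 Hz > fs/2 = 21 Hz, folds to fs − 24 Hz = 18 Hz.
8 Hz ≤ fs/2 = 21 Hz, passes unchanged.
110 Hz mod fs = 26 Hz.
26 Hz > fs/2 = 21 Hz, folds to fs − 26 Hz = 16 Hz.
24 Hz and 66 Hz both map to 18 Hz.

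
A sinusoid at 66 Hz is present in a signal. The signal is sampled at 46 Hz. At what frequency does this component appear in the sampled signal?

66 Hz mod fs = 20 Hz.
20 Hz ≤ fs/2 = 23 Hz, appears at 20 Hz.

20 Hz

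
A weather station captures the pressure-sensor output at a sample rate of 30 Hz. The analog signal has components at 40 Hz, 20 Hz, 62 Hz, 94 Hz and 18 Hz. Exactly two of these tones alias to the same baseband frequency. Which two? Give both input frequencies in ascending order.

fs/2 = 15 Hz.
40 Hz mod fs = 10 Hz.
10 Hz ≤ fs/2 = 15 Hz, appears at 10 Hz.
20 Hz > fs/2 = 15 Hz, folds to fs − 20 Hz = 10 Hz.
62 Hz mod fs = 2 Hz.
2 Hz ≤ fs/2 = 15 Hz, appears at 2 Hz.
94 Hz mod fs = 4 Hz.
4 Hz ≤ fs/2 = 15 Hz, appears at 4 Hz.
18 Hz > fs/2 = 15 Hz, folds to fs − 18 Hz = 12 Hz.
20 Hz and 40 Hz both map to 10 Hz.

20 Hz, 40 Hz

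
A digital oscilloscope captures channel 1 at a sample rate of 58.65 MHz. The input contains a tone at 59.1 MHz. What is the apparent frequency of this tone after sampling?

0.45 MHz

59.1 MHz mod fs = 0.45 MHz.
0.45 MHz ≤ fs/2 = 29.325 MHz, appears at 0.45 MHz.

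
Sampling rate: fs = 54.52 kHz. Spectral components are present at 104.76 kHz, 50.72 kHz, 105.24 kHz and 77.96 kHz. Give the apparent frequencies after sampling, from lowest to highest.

3.8 kHz, 4.28 kHz, 23.44 kHz

fs/2 = 27.26 kHz.
104.76 kHz mod fs = 50.24 kHz.
50.24 kHz > fs/2 = 27.26 kHz, folds to fs − 50.24 kHz = 4.28 kHz.
50.72 kHz > fs/2 = 27.26 kHz, folds to fs − 50.72 kHz = 3.8 kHz.
105.24 kHz mod fs = 50.72 kHz.
50.72 kHz > fs/2 = 27.26 kHz, folds to fs − 50.72 kHz = 3.8 kHz.
77.96 kHz mod fs = 23.44 kHz.
23.44 kHz ≤ fs/2 = 27.26 kHz, appears at 23.44 kHz.
Distinct values: {3.8 kHz, 4.28 kHz, 23.44 kHz}.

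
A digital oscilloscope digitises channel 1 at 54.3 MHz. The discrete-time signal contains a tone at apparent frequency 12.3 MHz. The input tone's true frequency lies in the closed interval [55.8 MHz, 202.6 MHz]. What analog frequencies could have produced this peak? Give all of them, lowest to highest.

Frequencies that alias to 12.3 MHz are k·fs ± 12.3 MHz for integer k ≥ 0.
k=0: 12.3 MHz.
k=1: 42 MHz, 66.6 MHz.
k=2: 96.3 MHz, 120.9 MHz.
k=3: 150.6 MHz, 175.2 MHz.
k=4: 204.9 MHz, 229.5 MHz.
Within [55.8 MHz, 202.6 MHz]: 66.6 MHz, 96.3 MHz, 120.9 MHz, 150.6 MHz, 175.2 MHz.

66.6 MHz, 96.3 MHz, 120.9 MHz, 150.6 MHz, 175.2 MHz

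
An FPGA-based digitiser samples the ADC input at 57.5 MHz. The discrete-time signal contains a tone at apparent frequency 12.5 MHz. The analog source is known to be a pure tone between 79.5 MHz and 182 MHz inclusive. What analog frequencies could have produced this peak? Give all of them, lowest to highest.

Frequencies that alias to 12.5 MHz are k·fs ± 12.5 MHz for integer k ≥ 0.
k=0: 12.5 MHz.
k=1: 45 MHz, 70 MHz.
k=2: 102.5 MHz, 127.5 MHz.
k=3: 160 MHz, 185 MHz.
k=4: 217.5 MHz, 242.5 MHz.
Within [79.5 MHz, 182 MHz]: 102.5 MHz, 127.5 MHz, 160 MHz.

102.5 MHz, 127.5 MHz, 160 MHz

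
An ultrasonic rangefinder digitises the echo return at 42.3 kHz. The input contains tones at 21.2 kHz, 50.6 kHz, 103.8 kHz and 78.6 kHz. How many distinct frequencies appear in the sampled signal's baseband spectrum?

4

fs/2 = 21.15 kHz.
21.2 kHz > fs/2 = 21.15 kHz, folds to fs − 21.2 kHz = 21.1 kHz.
50.6 kHz mod fs = 8.3 kHz.
8.3 kHz ≤ fs/2 = 21.15 kHz, appears at 8.3 kHz.
103.8 kHz mod fs = 19.2 kHz.
19.2 kHz ≤ fs/2 = 21.15 kHz, appears at 19.2 kHz.
78.6 kHz mod fs = 36.3 kHz.
36.3 kHz > fs/2 = 21.15 kHz, folds to fs − 36.3 kHz = 6 kHz.
Distinct values: {6 kHz, 8.3 kHz, 19.2 kHz, 21.1 kHz} → 4.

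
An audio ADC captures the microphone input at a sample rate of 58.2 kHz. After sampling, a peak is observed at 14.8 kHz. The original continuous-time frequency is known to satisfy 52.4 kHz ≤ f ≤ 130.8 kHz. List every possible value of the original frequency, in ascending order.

73 kHz, 101.6 kHz

Frequencies that alias to 14.8 kHz are k·fs ± 14.8 kHz for integer k ≥ 0.
k=0: 14.8 kHz.
k=1: 43.4 kHz, 73 kHz.
k=2: 101.6 kHz, 131.2 kHz.
k=3: 159.8 kHz, 189.4 kHz.
Within [52.4 kHz, 130.8 kHz]: 73 kHz, 101.6 kHz.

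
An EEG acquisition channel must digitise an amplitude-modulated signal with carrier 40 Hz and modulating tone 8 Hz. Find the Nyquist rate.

96 Hz

AM sidebands sit at fc ± fm = 32 Hz and 48 Hz.
Highest-frequency component: 48 Hz.
Nyquist rate = 2 × 48 Hz = 96 Hz.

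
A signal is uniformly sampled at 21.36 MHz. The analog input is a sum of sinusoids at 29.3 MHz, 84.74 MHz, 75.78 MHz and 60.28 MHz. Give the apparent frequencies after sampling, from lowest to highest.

0.7 MHz, 3.8 MHz, 7.94 MHz, 9.66 MHz

fs/2 = 10.68 MHz.
29.3 MHz mod fs = 7.94 MHz.
7.94 MHz ≤ fs/2 = 10.68 MHz, appears at 7.94 MHz.
84.74 MHz mod fs = 20.66 MHz.
20.66 MHz > fs/2 = 10.68 MHz, folds to fs − 20.66 MHz = 0.7 MHz.
75.78 MHz mod fs = 11.7 MHz.
11.7 MHz > fs/2 = 10.68 MHz, folds to fs − 11.7 MHz = 9.66 MHz.
60.28 MHz mod fs = 17.56 MHz.
17.56 MHz > fs/2 = 10.68 MHz, folds to fs − 17.56 MHz = 3.8 MHz.
Distinct values: {0.7 MHz, 3.8 MHz, 7.94 MHz, 9.66 MHz}.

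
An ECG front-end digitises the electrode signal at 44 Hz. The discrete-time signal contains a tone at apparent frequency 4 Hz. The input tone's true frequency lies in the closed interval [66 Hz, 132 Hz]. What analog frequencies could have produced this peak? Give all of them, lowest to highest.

Frequencies that alias to 4 Hz are k·fs ± 4 Hz for integer k ≥ 0.
k=0: 4 Hz.
k=1: 40 Hz, 48 Hz.
k=2: 84 Hz, 92 Hz.
k=3: 128 Hz, 136 Hz.
k=4: 172 Hz, 180 Hz.
Within [66 Hz, 132 Hz]: 84 Hz, 92 Hz, 128 Hz.

84 Hz, 92 Hz, 128 Hz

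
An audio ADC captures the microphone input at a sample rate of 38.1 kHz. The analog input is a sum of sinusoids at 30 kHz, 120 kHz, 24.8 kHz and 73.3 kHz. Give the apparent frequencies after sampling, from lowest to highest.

fs/2 = 19.05 kHz.
30 kHz > fs/2 = 19.05 kHz, folds to fs − 30 kHz = 8.1 kHz.
120 kHz mod fs = 5.7 kHz.
5.7 kHz ≤ fs/2 = 19.05 kHz, appears at 5.7 kHz.
24.8 kHz > fs/2 = 19.05 kHz, folds to fs − 24.8 kHz = 13.3 kHz.
73.3 kHz mod fs = 35.2 kHz.
35.2 kHz > fs/2 = 19.05 kHz, folds to fs − 35.2 kHz = 2.9 kHz.
Distinct values: {2.9 kHz, 5.7 kHz, 8.1 kHz, 13.3 kHz}.

2.9 kHz, 5.7 kHz, 8.1 kHz, 13.3 kHz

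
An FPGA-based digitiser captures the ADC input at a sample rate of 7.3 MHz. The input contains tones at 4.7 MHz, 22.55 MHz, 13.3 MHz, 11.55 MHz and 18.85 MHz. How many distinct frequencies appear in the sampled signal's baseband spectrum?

fs/2 = 3.65 MHz.
4.7 MHz > fs/2 = 3.65 MHz, folds to fs − 4.7 MHz = 2.6 MHz.
22.55 MHz mod fs = 0.65 MHz.
0.65 MHz ≤ fs/2 = 3.65 MHz, appears at 0.65 MHz.
13.3 MHz mod fs = 6 MHz.
6 MHz > fs/2 = 3.65 MHz, folds to fs − 6 MHz = 1.3 MHz.
11.55 MHz mod fs = 4.25 MHz.
4.25 MHz > fs/2 = 3.65 MHz, folds to fs − 4.25 MHz = 3.05 MHz.
18.85 MHz mod fs = 4.25 MHz.
4.25 MHz > fs/2 = 3.65 MHz, folds to fs − 4.25 MHz = 3.05 MHz.
Distinct values: {0.65 MHz, 1.3 MHz, 2.6 MHz, 3.05 MHz} → 4.

4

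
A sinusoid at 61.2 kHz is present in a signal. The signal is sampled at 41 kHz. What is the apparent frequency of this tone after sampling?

61.2 kHz mod fs = 20.2 kHz.
20.2 kHz ≤ fs/2 = 20.5 kHz, appears at 20.2 kHz.

20.2 kHz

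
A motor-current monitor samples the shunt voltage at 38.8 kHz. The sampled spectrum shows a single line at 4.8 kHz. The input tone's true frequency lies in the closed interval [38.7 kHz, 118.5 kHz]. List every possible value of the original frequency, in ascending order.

43.6 kHz, 72.8 kHz, 82.4 kHz, 111.6 kHz

Frequencies that alias to 4.8 kHz are k·fs ± 4.8 kHz for integer k ≥ 0.
k=0: 4.8 kHz.
k=1: 34 kHz, 43.6 kHz.
k=2: 72.8 kHz, 82.4 kHz.
k=3: 111.6 kHz, 121.2 kHz.
k=4: 150.4 kHz, 160 kHz.
Within [38.7 kHz, 118.5 kHz]: 43.6 kHz, 72.8 kHz, 82.4 kHz, 111.6 kHz.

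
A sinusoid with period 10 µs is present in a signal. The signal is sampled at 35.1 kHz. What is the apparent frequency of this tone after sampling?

T = 10 µs → f = 1/T = 100 kHz.
100 kHz mod fs = 29.8 kHz.
29.8 kHz > fs/2 = 17.55 kHz, folds to fs − 29.8 kHz = 5.3 kHz.

5.3 kHz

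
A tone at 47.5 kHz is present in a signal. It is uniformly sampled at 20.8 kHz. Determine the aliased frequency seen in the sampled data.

47.5 kHz mod fs = 5.9 kHz.
5.9 kHz ≤ fs/2 = 10.4 kHz, appears at 5.9 kHz.

5.9 kHz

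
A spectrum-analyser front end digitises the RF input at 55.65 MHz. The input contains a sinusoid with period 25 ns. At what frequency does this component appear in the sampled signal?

T = 25 ns → f = 1/T = 40 MHz.
40 MHz > fs/2 = 27.825 MHz, folds to fs − 40 MHz = 15.65 MHz.

15.65 MHz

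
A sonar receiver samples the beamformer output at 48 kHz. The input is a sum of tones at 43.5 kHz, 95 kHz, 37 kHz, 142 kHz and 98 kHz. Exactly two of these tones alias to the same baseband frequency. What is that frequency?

2 kHz

fs/2 = 24 kHz.
43.5 kHz > fs/2 = 24 kHz, folds to fs − 43.5 kHz = 4.5 kHz.
95 kHz mod fs = 47 kHz.
47 kHz > fs/2 = 24 kHz, folds to fs − 47 kHz = 1 kHz.
37 kHz > fs/2 = 24 kHz, folds to fs − 37 kHz = 11 kHz.
142 kHz mod fs = 46 kHz.
46 kHz > fs/2 = 24 kHz, folds to fs − 46 kHz = 2 kHz.
98 kHz mod fs = 2 kHz.
2 kHz ≤ fs/2 = 24 kHz, appears at 2 kHz.
98 kHz and 142 kHz both map to 2 kHz.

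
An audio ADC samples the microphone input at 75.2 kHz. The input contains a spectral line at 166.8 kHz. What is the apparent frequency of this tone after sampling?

166.8 kHz mod fs = 16.4 kHz.
16.4 kHz ≤ fs/2 = 37.6 kHz, appears at 16.4 kHz.

16.4 kHz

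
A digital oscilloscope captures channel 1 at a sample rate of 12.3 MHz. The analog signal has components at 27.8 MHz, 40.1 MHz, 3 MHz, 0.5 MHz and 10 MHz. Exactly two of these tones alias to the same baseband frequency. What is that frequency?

3.2 MHz

fs/2 = 6.15 MHz.
27.8 MHz mod fs = 3.2 MHz.
3.2 MHz ≤ fs/2 = 6.15 MHz, appears at 3.2 MHz.
40.1 MHz mod fs = 3.2 MHz.
3.2 MHz ≤ fs/2 = 6.15 MHz, appears at 3.2 MHz.
3 MHz ≤ fs/2 = 6.15 MHz, passes unchanged.
0.5 MHz ≤ fs/2 = 6.15 MHz, passes unchanged.
10 MHz > fs/2 = 6.15 MHz, folds to fs − 10 MHz = 2.3 MHz.
27.8 MHz and 40.1 MHz both map to 3.2 MHz.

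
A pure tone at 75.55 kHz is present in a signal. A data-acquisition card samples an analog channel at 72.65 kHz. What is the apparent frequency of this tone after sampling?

75.55 kHz mod fs = 2.9 kHz.
2.9 kHz ≤ fs/2 = 36.325 kHz, appears at 2.9 kHz.

2.9 kHz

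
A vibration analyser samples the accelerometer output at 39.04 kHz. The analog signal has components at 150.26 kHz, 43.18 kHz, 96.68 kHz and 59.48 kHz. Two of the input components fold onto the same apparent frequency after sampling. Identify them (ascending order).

59.48 kHz, 96.68 kHz

fs/2 = 19.52 kHz.
150.26 kHz mod fs = 33.14 kHz.
33.14 kHz > fs/2 = 19.52 kHz, folds to fs − 33.14 kHz = 5.9 kHz.
43.18 kHz mod fs = 4.14 kHz.
4.14 kHz ≤ fs/2 = 19.52 kHz, appears at 4.14 kHz.
96.68 kHz mod fs = 18.6 kHz.
18.6 kHz ≤ fs/2 = 19.52 kHz, appears at 18.6 kHz.
59.48 kHz mod fs = 20.44 kHz.
20.44 kHz > fs/2 = 19.52 kHz, folds to fs − 20.44 kHz = 18.6 kHz.
59.48 kHz and 96.68 kHz both map to 18.6 kHz.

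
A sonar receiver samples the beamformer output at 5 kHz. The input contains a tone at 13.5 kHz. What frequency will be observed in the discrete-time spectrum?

1.5 kHz

13.5 kHz mod fs = 3.5 kHz.
3.5 kHz > fs/2 = 2.5 kHz, folds to fs − 3.5 kHz = 1.5 kHz.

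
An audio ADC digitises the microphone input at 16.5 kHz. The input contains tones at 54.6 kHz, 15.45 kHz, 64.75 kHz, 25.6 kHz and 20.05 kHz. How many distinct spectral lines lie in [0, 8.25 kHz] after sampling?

fs/2 = 8.25 kHz.
54.6 kHz mod fs = 5.1 kHz.
5.1 kHz ≤ fs/2 = 8.25 kHz, appears at 5.1 kHz.
15.45 kHz > fs/2 = 8.25 kHz, folds to fs − 15.45 kHz = 1.05 kHz.
64.75 kHz mod fs = 15.25 kHz.
15.25 kHz > fs/2 = 8.25 kHz, folds to fs − 15.25 kHz = 1.25 kHz.
25.6 kHz mod fs = 9.1 kHz.
9.1 kHz > fs/2 = 8.25 kHz, folds to fs − 9.1 kHz = 7.4 kHz.
20.05 kHz mod fs = 3.55 kHz.
3.55 kHz ≤ fs/2 = 8.25 kHz, appears at 3.55 kHz.
Distinct values: {1.05 kHz, 1.25 kHz, 3.55 kHz, 5.1 kHz, 7.4 kHz} → 5.

5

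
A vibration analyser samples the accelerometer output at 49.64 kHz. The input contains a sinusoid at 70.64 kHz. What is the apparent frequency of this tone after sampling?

70.64 kHz mod fs = 21 kHz.
21 kHz ≤ fs/2 = 24.82 kHz, appears at 21 kHz.

21 kHz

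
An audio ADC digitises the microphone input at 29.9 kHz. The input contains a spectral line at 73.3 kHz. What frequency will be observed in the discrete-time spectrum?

73.3 kHz mod fs = 13.5 kHz.
13.5 kHz ≤ fs/2 = 14.95 kHz, appears at 13.5 kHz.

13.5 kHz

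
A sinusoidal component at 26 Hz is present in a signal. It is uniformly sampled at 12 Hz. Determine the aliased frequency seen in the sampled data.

2 Hz

26 Hz mod fs = 2 Hz.
2 Hz ≤ fs/2 = 6 Hz, appears at 2 Hz.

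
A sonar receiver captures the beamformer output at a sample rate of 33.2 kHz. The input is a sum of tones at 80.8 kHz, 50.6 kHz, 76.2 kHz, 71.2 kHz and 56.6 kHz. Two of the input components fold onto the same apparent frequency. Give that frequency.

fs/2 = 16.6 kHz.
80.8 kHz mod fs = 14.4 kHz.
14.4 kHz ≤ fs/2 = 16.6 kHz, appears at 14.4 kHz.
50.6 kHz mod fs = 17.4 kHz.
17.4 kHz > fs/2 = 16.6 kHz, folds to fs − 17.4 kHz = 15.8 kHz.
76.2 kHz mod fs = 9.8 kHz.
9.8 kHz ≤ fs/2 = 16.6 kHz, appears at 9.8 kHz.
71.2 kHz mod fs = 4.8 kHz.
4.8 kHz ≤ fs/2 = 16.6 kHz, appears at 4.8 kHz.
56.6 kHz mod fs = 23.4 kHz.
23.4 kHz > fs/2 = 16.6 kHz, folds to fs − 23.4 kHz = 9.8 kHz.
56.6 kHz and 76.2 kHz both map to 9.8 kHz.

9.8 kHz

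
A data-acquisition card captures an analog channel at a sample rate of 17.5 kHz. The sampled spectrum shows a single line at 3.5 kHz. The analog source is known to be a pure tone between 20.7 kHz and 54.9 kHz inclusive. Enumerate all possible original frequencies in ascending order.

Frequencies that alias to 3.5 kHz are k·fs ± 3.5 kHz for integer k ≥ 0.
k=0: 3.5 kHz.
k=1: 14 kHz, 21 kHz.
k=2: 31.5 kHz, 38.5 kHz.
k=3: 49 kHz, 56 kHz.
k=4: 66.5 kHz, 73.5 kHz.
Within [20.7 kHz, 54.9 kHz]: 21 kHz, 31.5 kHz, 38.5 kHz, 49 kHz.

21 kHz, 31.5 kHz, 38.5 kHz, 49 kHz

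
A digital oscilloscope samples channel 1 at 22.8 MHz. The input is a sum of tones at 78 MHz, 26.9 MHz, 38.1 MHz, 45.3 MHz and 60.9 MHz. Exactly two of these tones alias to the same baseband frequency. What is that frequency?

7.5 MHz

fs/2 = 11.4 MHz.
78 MHz mod fs = 9.6 MHz.
9.6 MHz ≤ fs/2 = 11.4 MHz, appears at 9.6 MHz.
26.9 MHz mod fs = 4.1 MHz.
4.1 MHz ≤ fs/2 = 11.4 MHz, appears at 4.1 MHz.
38.1 MHz mod fs = 15.3 MHz.
15.3 MHz > fs/2 = 11.4 MHz, folds to fs − 15.3 MHz = 7.5 MHz.
45.3 MHz mod fs = 22.5 MHz.
22.5 MHz > fs/2 = 11.4 MHz, folds to fs − 22.5 MHz = 0.3 MHz.
60.9 MHz mod fs = 15.3 MHz.
15.3 MHz > fs/2 = 11.4 MHz, folds to fs − 15.3 MHz = 7.5 MHz.
38.1 MHz and 60.9 MHz both map to 7.5 MHz.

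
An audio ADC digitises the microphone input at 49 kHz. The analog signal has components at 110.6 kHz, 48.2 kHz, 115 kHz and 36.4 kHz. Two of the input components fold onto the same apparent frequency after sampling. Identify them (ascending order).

36.4 kHz, 110.6 kHz

fs/2 = 24.5 kHz.
110.6 kHz mod fs = 12.6 kHz.
12.6 kHz ≤ fs/2 = 24.5 kHz, appears at 12.6 kHz.
48.2 kHz > fs/2 = 24.5 kHz, folds to fs − 48.2 kHz = 0.8 kHz.
115 kHz mod fs = 17 kHz.
17 kHz ≤ fs/2 = 24.5 kHz, appears at 17 kHz.
36.4 kHz > fs/2 = 24.5 kHz, folds to fs − 36.4 kHz = 12.6 kHz.
36.4 kHz and 110.6 kHz both map to 12.6 kHz.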